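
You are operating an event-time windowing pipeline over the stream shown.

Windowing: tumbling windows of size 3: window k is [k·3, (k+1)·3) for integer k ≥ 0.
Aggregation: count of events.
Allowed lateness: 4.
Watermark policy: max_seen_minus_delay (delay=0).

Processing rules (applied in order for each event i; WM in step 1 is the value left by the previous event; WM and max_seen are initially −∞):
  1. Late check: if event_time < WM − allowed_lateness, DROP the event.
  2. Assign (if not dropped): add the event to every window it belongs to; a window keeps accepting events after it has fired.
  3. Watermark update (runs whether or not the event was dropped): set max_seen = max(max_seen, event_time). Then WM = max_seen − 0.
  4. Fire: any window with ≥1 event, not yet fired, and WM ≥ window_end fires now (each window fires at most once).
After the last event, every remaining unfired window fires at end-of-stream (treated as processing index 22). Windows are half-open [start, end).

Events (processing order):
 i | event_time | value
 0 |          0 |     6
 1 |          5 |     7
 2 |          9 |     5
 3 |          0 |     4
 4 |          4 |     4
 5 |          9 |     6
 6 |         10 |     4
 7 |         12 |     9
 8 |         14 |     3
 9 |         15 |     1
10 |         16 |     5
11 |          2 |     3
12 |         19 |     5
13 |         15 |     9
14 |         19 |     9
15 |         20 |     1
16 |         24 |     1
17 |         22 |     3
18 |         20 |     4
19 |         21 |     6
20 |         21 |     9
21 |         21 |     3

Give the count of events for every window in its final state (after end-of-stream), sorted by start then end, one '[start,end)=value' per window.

[0,3)=1 [3,6)=1 [9,12)=3 [12,15)=2 [15,18)=3 [18,21)=4 [21,24)=4 [24,27)=1

i=0 t=0 v=6: → [0,3); WM=0
i=1 t=5 v=7: → [3,6); WM=5; [0,3) fires=1
i=2 t=9 v=5: → [9,12); WM=9; [3,6) fires=1
i=3 t=0 v=4: DROP (t<9-4); WM=9
i=4 t=4 v=4: DROP (t<9-4); WM=9
i=5 t=9 v=6: → [9,12); WM=9
i=6 t=10 v=4: → [9,12); WM=10
i=7 t=12 v=9: → [12,15); WM=12; [9,12) fires=3
i=8 t=14 v=3: → [12,15); WM=14
i=9 t=15 v=1: → [15,18); WM=15; [12,15) fires=2
i=10 t=16 v=5: → [15,18); WM=16
i=11 t=2 v=3: DROP (t<16-4); WM=16
i=12 t=19 v=5: → [18,21); WM=19; [15,18) fires=2
i=13 t=15 v=9: → [15,18); WM=19
i=14 t=19 v=9: → [18,21); WM=19
i=15 t=20 v=1: → [18,21); WM=20
i=16 t=24 v=1: → [24,27); WM=24; [18,21) fires=3
i=17 t=22 v=3: → [21,24); WM=24; [21,24) fires=1
i=18 t=20 v=4: → [18,21); WM=24
i=19 t=21 v=6: → [21,24); WM=24
i=20 t=21 v=9: → [21,24); WM=24
i=21 t=21 v=3: → [21,24); WM=24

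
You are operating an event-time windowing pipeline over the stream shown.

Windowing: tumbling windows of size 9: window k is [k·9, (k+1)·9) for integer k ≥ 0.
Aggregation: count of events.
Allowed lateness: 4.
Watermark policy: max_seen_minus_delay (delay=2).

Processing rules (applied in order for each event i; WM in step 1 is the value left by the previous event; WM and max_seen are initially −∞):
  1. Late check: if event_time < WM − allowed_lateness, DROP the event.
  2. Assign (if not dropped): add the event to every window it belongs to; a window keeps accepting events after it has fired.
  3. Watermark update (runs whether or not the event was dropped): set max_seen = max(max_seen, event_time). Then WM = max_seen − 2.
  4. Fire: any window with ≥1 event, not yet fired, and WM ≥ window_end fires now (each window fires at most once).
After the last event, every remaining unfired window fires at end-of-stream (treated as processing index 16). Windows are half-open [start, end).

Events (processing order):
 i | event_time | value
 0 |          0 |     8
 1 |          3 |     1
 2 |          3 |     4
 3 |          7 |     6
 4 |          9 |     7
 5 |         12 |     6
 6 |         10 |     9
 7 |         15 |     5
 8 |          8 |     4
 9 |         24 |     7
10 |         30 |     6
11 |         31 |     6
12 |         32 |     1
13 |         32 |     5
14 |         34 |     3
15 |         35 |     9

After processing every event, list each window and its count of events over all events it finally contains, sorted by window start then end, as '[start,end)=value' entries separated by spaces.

i=0 t=0 v=8: → [0,9); WM=-2
i=1 t=3 v=1: → [0,9); WM=1
i=2 t=3 v=4: → [0,9); WM=1
i=3 t=7 v=6: → [0,9); WM=5
i=4 t=9 v=7: → [9,18); WM=7
i=5 t=12 v=6: → [9,18); WM=10; [0,9) fires=4
i=6 t=10 v=9: → [9,18); WM=10
i=7 t=15 v=5: → [9,18); WM=13
i=8 t=8 v=4: DROP (t<13-4); WM=13
i=9 t=24 v=7: → [18,27); WM=22; [9,18) fires=4
i=10 t=30 v=6: → [27,36); WM=28; [18,27) fires=1
i=11 t=31 v=6: → [27,36); WM=29
i=12 t=32 v=1: → [27,36); WM=30
i=13 t=32 v=5: → [27,36); WM=30
i=14 t=34 v=3: → [27,36); WM=32
i=15 t=35 v=9: → [27,36); WM=33

[0,9)=4 [9,18)=4 [18,27)=1 [27,36)=6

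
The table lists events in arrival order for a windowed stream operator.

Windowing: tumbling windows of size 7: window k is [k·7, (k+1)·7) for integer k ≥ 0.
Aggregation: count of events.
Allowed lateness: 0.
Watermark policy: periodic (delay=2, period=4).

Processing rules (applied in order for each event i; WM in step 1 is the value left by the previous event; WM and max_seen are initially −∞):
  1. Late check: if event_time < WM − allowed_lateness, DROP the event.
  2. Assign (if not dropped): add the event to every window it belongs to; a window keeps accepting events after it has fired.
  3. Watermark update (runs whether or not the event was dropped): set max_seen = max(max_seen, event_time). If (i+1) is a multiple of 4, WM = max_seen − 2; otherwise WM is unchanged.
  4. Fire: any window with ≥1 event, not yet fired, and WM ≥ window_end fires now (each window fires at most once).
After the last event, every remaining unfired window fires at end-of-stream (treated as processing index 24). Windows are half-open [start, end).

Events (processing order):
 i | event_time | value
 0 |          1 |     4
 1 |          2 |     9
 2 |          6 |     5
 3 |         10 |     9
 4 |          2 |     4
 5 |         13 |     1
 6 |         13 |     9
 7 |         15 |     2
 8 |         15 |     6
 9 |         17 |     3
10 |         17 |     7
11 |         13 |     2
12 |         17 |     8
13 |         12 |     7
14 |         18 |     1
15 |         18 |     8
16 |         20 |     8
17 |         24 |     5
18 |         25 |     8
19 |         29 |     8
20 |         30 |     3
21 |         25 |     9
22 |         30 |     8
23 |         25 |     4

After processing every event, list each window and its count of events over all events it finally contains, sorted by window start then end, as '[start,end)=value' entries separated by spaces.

[0,7)=3 [7,14)=4 [14,21)=8 [21,28)=2 [28,35)=3

i=0 t=1 v=4: → [0,7); WM=−∞
i=1 t=2 v=9: → [0,7); WM=−∞
i=2 t=6 v=5: → [0,7); WM=−∞
i=3 t=10 v=9: → [7,14); WM=8; [0,7) fires=3
i=4 t=2 v=4: DROP (t<8-0); WM=8
i=5 t=13 v=1: → [7,14); WM=8
i=6 t=13 v=9: → [7,14); WM=8
i=7 t=15 v=2: → [14,21); WM=13
i=8 t=15 v=6: → [14,21); WM=13
i=9 t=17 v=3: → [14,21); WM=13
i=10 t=17 v=7: → [14,21); WM=13
i=11 t=13 v=2: → [7,14); WM=15; [7,14) fires=4
i=12 t=17 v=8: → [14,21); WM=15
i=13 t=12 v=7: DROP (t<15-0); WM=15
i=14 t=18 v=1: → [14,21); WM=15
i=15 t=18 v=8: → [14,21); WM=16
i=16 t=20 v=8: → [14,21); WM=16
i=17 t=24 v=5: → [21,28); WM=16
i=18 t=25 v=8: → [21,28); WM=16
i=19 t=29 v=8: → [28,35); WM=27; [14,21) fires=8
i=20 t=30 v=3: → [28,35); WM=27
i=21 t=25 v=9: DROP (t<27-0); WM=27
i=22 t=30 v=8: → [28,35); WM=27
i=23 t=25 v=4: DROP (t<27-0); WM=28; [21,28) fires=2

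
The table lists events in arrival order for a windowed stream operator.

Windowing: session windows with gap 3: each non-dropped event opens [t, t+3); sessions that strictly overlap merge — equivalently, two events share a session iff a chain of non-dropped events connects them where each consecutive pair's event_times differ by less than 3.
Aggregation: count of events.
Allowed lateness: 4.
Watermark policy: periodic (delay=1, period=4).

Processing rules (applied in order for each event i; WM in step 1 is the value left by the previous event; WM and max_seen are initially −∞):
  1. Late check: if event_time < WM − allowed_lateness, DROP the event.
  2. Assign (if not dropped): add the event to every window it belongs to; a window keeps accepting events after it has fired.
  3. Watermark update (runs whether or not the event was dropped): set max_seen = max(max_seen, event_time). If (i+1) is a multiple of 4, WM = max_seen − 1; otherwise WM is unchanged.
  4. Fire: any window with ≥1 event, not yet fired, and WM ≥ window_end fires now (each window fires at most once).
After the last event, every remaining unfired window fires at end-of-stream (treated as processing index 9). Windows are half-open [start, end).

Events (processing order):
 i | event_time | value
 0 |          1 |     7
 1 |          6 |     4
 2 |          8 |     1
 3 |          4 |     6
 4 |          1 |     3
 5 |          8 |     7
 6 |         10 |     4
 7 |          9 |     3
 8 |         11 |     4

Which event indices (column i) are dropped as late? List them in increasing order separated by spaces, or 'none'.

4

i=0 t=1 v=7: → [1,4); WM=−∞
i=1 t=6 v=4: → [6,9); WM=−∞
i=2 t=8 v=1: → [6,11); WM=−∞
i=3 t=4 v=6: → [4,11); WM=7
i=4 t=1 v=3: DROP (t<7-4); WM=7
i=5 t=8 v=7: → [4,11); WM=7
i=6 t=10 v=4: → [4,13); WM=7
i=7 t=9 v=3: → [4,13); WM=9
i=8 t=11 v=4: → [4,14); WM=9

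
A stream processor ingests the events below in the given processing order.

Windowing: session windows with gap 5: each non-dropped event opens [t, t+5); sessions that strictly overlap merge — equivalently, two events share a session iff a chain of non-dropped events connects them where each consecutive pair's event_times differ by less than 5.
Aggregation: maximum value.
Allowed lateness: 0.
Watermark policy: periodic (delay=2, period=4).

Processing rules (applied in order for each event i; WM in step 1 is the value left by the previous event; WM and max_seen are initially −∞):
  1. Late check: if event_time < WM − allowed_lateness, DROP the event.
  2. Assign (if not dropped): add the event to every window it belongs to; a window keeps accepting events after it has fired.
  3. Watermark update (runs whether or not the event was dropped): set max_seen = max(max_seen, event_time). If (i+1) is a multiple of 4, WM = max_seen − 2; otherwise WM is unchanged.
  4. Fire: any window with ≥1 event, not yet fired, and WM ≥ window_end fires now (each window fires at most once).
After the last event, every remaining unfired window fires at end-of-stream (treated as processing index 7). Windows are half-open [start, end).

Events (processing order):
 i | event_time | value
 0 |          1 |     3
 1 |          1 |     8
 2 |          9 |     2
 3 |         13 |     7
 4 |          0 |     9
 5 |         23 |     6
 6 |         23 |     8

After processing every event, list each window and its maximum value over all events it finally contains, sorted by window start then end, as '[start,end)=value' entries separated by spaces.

i=0 t=1 v=3: → [1,6); WM=−∞
i=1 t=1 v=8: → [1,6); WM=−∞
i=2 t=9 v=2: → [9,14); WM=−∞
i=3 t=13 v=7: → [9,18); WM=11
i=4 t=0 v=9: DROP (t<11-0); WM=11
i=5 t=23 v=6: → [23,28); WM=11
i=6 t=23 v=8: → [23,28); WM=11

[1,6)=8 [9,18)=7 [23,28)=8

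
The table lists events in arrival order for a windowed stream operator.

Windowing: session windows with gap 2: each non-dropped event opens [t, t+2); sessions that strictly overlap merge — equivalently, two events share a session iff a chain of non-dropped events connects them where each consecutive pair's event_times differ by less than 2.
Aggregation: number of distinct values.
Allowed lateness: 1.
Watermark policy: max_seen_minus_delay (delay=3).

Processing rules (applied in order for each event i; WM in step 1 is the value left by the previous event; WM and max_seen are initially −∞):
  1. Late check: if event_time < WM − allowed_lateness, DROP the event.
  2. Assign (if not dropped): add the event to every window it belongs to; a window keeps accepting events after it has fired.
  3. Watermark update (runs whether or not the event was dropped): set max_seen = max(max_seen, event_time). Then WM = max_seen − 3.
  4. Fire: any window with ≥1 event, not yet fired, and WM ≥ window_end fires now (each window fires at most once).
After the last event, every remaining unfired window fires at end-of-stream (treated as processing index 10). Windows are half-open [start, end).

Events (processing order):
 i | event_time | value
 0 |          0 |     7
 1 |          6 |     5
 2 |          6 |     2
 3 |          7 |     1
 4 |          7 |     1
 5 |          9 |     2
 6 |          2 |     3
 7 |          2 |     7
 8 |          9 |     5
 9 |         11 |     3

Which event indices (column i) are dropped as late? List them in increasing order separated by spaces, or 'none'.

6 7

i=0 t=0 v=7: → [0,2); WM=-3
i=1 t=6 v=5: → [6,8); WM=3
i=2 t=6 v=2: → [6,8); WM=3
i=3 t=7 v=1: → [6,9); WM=4
i=4 t=7 v=1: → [6,9); WM=4
i=5 t=9 v=2: → [9,11); WM=6
i=6 t=2 v=3: DROP (t<6-1); WM=6
i=7 t=2 v=7: DROP (t<6-1); WM=6
i=8 t=9 v=5: → [9,11); WM=6
i=9 t=11 v=3: → [11,13); WM=8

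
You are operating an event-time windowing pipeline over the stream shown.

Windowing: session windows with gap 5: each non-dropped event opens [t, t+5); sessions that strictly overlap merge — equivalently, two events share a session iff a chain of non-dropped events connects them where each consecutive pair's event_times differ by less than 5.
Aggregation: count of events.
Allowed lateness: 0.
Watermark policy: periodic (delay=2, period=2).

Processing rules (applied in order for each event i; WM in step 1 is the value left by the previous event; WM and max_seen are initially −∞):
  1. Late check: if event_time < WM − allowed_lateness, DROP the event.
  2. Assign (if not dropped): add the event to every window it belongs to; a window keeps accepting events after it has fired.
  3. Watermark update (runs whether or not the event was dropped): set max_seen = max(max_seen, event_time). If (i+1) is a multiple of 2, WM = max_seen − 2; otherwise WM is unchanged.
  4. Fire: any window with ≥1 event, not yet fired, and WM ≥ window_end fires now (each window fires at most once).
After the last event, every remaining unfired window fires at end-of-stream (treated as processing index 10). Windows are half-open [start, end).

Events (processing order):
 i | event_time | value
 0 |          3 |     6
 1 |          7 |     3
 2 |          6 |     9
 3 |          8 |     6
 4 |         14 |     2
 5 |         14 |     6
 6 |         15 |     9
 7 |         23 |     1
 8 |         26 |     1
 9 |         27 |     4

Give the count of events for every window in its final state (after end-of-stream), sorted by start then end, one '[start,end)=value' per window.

i=0 t=3 v=6: → [3,8); WM=−∞
i=1 t=7 v=3: → [3,12); WM=5
i=2 t=6 v=9: → [3,12); WM=5
i=3 t=8 v=6: → [3,13); WM=6
i=4 t=14 v=2: → [14,19); WM=6
i=5 t=14 v=6: → [14,19); WM=12
i=6 t=15 v=9: → [14,20); WM=12
i=7 t=23 v=1: → [23,28); WM=21
i=8 t=26 v=1: → [23,31); WM=21
i=9 t=27 v=4: → [23,32); WM=25

[3,13)=4 [14,20)=3 [23,32)=3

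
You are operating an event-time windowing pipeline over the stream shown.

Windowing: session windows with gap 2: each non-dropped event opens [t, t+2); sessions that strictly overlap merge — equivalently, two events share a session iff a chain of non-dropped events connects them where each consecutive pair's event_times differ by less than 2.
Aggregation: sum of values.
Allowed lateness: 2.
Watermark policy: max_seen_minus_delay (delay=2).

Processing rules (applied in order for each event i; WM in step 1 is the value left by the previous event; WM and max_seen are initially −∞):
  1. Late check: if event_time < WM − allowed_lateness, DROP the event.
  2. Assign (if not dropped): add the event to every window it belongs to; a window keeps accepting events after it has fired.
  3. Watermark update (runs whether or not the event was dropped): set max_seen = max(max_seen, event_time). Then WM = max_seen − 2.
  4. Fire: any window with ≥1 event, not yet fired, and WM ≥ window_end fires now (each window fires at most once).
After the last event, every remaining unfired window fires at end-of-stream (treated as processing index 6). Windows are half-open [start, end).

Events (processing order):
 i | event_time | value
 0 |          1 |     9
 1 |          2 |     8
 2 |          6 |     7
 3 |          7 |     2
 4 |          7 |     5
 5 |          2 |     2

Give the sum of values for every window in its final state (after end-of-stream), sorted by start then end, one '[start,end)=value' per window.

i=0 t=1 v=9: → [1,3); WM=-1
i=1 t=2 v=8: → [1,4); WM=0
i=2 t=6 v=7: → [6,8); WM=4
i=3 t=7 v=2: → [6,9); WM=5
i=4 t=7 v=5: → [6,9); WM=5
i=5 t=2 v=2: DROP (t<5-2); WM=5

[1,4)=17 [6,9)=14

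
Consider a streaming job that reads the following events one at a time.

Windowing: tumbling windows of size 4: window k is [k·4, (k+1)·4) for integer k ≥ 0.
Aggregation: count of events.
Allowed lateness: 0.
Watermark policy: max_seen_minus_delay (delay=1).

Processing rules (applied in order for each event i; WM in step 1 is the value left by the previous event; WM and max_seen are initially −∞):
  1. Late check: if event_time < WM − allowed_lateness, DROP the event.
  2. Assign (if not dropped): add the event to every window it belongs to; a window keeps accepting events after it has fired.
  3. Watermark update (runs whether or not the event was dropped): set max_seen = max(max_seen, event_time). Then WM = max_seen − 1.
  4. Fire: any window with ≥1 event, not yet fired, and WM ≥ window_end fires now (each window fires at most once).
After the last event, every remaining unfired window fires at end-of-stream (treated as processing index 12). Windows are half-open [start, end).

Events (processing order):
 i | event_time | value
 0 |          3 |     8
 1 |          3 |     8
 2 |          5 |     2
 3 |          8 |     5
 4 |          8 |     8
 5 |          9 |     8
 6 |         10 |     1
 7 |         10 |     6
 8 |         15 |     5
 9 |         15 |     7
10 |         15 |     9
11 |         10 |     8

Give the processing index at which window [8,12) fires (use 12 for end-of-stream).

8

i=0 t=3 v=8: → [0,4); WM=2
i=1 t=3 v=8: → [0,4); WM=2
i=2 t=5 v=2: → [4,8); WM=4; [0,4) fires=2
i=3 t=8 v=5: → [8,12); WM=7
i=4 t=8 v=8: → [8,12); WM=7
i=5 t=9 v=8: → [8,12); WM=8; [4,8) fires=1
i=6 t=10 v=1: → [8,12); WM=9
i=7 t=10 v=6: → [8,12); WM=9
i=8 t=15 v=5: → [12,16); WM=14; [8,12) fires=5
i=9 t=15 v=7: → [12,16); WM=14
i=10 t=15 v=9: → [12,16); WM=14
i=11 t=10 v=8: DROP (t<14-0); WM=14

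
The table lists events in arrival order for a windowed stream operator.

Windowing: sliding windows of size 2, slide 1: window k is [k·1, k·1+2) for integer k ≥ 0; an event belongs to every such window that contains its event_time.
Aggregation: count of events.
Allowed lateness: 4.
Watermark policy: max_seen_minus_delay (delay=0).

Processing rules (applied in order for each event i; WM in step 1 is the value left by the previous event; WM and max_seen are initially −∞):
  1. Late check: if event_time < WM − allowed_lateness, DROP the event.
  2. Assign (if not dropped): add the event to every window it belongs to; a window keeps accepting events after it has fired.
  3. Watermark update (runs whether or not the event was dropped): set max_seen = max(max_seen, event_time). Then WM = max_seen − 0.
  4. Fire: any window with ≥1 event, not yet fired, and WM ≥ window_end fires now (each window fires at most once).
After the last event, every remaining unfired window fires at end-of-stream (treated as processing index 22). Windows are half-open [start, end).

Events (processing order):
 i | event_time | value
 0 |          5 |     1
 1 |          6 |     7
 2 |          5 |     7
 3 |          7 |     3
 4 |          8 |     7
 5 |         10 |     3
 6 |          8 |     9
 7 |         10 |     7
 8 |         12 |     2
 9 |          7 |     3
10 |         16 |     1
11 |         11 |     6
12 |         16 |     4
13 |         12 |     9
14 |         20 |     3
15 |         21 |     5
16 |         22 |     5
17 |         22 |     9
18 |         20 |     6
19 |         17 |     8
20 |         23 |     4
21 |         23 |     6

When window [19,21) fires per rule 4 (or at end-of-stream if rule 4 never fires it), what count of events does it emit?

i=0 t=5 v=1: → [5,7),[4,6); WM=5
i=1 t=6 v=7: → [6,8),[5,7); WM=6; [4,6) fires=1
i=2 t=5 v=7: → [5,7),[4,6); WM=6
i=3 t=7 v=3: → [7,9),[6,8); WM=7; [5,7) fires=3
i=4 t=8 v=7: → [8,10),[7,9); WM=8; [6,8) fires=2
i=5 t=10 v=3: → [10,12),[9,11); WM=10; [7,9) fires=2 [8,10) fires=1
i=6 t=8 v=9: → [8,10),[7,9); WM=10
i=7 t=10 v=7: → [10,12),[9,11); WM=10
i=8 t=12 v=2: → [12,14),[11,13); WM=12; [9,11) fires=2 [10,12) fires=2
i=9 t=7 v=3: DROP (t<12-4); WM=12
i=10 t=16 v=1: → [16,18),[15,17); WM=16; [11,13) fires=1 [12,14) fires=1
i=11 t=11 v=6: DROP (t<16-4); WM=16
i=12 t=16 v=4: → [16,18),[15,17); WM=16
i=13 t=12 v=9: → [12,14),[11,13); WM=16
i=14 t=20 v=3: → [20,22),[19,21); WM=20; [15,17) fires=2 [16,18) fires=2
i=15 t=21 v=5: → [21,23),[20,22); WM=21; [19,21) fires=1
i=16 t=22 v=5: → [22,24),[21,23); WM=22; [20,22) fires=2
i=17 t=22 v=9: → [22,24),[21,23); WM=22
i=18 t=20 v=6: → [20,22),[19,21); WM=22
i=19 t=17 v=8: DROP (t<22-4); WM=22
i=20 t=23 v=4: → [23,25),[22,24); WM=23; [21,23) fires=3
i=21 t=23 v=6: → [23,25),[22,24); WM=23

1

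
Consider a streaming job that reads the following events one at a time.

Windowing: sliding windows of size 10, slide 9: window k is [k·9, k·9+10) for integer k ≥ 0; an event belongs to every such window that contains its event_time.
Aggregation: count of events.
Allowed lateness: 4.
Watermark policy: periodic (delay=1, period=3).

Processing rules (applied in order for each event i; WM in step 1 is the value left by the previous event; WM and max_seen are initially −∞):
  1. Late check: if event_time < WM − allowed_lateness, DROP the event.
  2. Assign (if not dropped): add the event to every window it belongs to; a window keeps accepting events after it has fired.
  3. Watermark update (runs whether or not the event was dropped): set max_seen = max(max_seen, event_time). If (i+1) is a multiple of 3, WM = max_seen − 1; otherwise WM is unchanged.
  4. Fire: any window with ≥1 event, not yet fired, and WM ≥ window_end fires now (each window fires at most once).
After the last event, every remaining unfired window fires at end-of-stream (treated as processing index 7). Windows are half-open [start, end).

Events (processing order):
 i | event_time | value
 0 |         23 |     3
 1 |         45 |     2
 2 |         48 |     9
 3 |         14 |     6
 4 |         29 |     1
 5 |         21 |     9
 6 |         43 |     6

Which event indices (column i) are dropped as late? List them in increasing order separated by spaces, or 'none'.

i=0 t=23 v=3: → [18,28); WM=−∞
i=1 t=45 v=2: → [45,55),[36,46); WM=−∞
i=2 t=48 v=9: → [45,55); WM=47; [18,28) fires=1 [36,46) fires=1
i=3 t=14 v=6: DROP (t<47-4); WM=47
i=4 t=29 v=1: DROP (t<47-4); WM=47
i=5 t=21 v=9: DROP (t<47-4); WM=47
i=6 t=43 v=6: → [36,46); WM=47

3 4 5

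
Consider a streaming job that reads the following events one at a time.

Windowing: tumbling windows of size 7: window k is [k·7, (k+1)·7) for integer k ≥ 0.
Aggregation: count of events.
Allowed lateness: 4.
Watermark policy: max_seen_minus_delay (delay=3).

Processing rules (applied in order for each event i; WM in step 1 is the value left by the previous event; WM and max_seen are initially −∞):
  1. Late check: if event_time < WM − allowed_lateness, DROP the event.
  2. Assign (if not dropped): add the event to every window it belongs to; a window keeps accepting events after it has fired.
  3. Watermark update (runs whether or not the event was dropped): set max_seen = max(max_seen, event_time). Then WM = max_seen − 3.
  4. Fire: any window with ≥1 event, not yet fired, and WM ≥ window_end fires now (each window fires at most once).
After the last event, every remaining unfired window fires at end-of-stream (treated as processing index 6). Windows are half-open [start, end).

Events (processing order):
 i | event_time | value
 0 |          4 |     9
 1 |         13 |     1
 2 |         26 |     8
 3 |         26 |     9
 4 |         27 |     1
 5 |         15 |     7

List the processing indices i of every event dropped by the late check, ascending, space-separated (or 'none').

5

i=0 t=4 v=9: → [0,7); WM=1
i=1 t=13 v=1: → [7,14); WM=10; [0,7) fires=1
i=2 t=26 v=8: → [21,28); WM=23; [7,14) fires=1
i=3 t=26 v=9: → [21,28); WM=23
i=4 t=27 v=1: → [21,28); WM=24
i=5 t=15 v=7: DROP (t<24-4); WM=24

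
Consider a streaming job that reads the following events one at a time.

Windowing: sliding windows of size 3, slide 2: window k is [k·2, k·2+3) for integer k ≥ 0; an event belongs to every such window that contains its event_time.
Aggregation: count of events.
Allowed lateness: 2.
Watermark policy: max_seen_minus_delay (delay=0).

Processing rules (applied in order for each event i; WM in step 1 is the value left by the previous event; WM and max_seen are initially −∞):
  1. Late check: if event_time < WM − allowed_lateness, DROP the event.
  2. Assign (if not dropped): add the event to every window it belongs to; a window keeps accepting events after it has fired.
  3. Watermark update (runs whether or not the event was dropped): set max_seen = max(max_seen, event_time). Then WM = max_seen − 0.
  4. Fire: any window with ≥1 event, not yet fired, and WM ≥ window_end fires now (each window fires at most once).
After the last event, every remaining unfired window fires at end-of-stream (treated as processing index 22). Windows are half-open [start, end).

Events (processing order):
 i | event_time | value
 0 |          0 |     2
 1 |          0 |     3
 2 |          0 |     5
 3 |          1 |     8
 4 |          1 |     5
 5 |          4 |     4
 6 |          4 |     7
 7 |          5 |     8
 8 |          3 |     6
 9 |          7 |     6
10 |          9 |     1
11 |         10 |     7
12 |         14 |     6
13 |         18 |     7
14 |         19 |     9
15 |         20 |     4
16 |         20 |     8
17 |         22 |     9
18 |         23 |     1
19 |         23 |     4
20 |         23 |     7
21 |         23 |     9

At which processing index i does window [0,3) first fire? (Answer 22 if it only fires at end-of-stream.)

5

i=0 t=0 v=2: → [0,3); WM=0
i=1 t=0 v=3: → [0,3); WM=0
i=2 t=0 v=5: → [0,3); WM=0
i=3 t=1 v=8: → [0,3); WM=1
i=4 t=1 v=5: → [0,3); WM=1
i=5 t=4 v=4: → [4,7),[2,5); WM=4; [0,3) fires=5
i=6 t=4 v=7: → [4,7),[2,5); WM=4
i=7 t=5 v=8: → [4,7); WM=5; [2,5) fires=2
i=8 t=3 v=6: → [2,5); WM=5
i=9 t=7 v=6: → [6,9); WM=7; [4,7) fires=3
i=10 t=9 v=1: → [8,11); WM=9; [6,9) fires=1
i=11 t=10 v=7: → [10,13),[8,11); WM=10
i=12 t=14 v=6: → [14,17),[12,15); WM=14; [8,11) fires=2 [10,13) fires=1
i=13 t=18 v=7: → [18,21),[16,19); WM=18; [12,15) fires=1 [14,17) fires=1
i=14 t=19 v=9: → [18,21); WM=19; [16,19) fires=1
i=15 t=20 v=4: → [20,23),[18,21); WM=20
i=16 t=20 v=8: → [20,23),[18,21); WM=20
i=17 t=22 v=9: → [22,25),[20,23); WM=22; [18,21) fires=4
i=18 t=23 v=1: → [22,25); WM=23; [20,23) fires=3
i=19 t=23 v=4: → [22,25); WM=23
i=20 t=23 v=7: → [22,25); WM=23
i=21 t=23 v=9: → [22,25); WM=23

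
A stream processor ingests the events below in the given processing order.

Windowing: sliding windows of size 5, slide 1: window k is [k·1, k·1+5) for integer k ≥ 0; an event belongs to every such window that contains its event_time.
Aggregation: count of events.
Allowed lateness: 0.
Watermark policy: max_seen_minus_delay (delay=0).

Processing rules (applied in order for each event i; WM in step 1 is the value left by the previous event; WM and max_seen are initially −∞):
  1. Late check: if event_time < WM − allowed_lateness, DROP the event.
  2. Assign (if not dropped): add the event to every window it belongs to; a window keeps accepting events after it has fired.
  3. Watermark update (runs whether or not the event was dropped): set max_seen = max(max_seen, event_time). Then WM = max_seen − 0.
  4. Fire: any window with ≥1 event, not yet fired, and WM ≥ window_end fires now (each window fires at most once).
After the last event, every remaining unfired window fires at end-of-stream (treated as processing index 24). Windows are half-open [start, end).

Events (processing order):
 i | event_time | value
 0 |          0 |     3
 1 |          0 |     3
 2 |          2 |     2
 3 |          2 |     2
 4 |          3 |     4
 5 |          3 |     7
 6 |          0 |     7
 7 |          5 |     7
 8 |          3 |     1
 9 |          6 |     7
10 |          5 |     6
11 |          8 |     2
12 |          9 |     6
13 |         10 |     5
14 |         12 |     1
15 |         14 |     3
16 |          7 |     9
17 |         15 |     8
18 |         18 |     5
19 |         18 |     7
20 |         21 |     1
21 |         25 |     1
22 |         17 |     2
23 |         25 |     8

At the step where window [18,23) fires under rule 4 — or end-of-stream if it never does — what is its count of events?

3

i=0 t=0 v=3: → [0,5); WM=0
i=1 t=0 v=3: → [0,5); WM=0
i=2 t=2 v=2: → [2,7),[1,6),[0,5); WM=2
i=3 t=2 v=2: → [2,7),[1,6),[0,5); WM=2
i=4 t=3 v=4: → [3,8),[2,7),[1,6),[0,5); WM=3
i=5 t=3 v=7: → [3,8),[2,7),[1,6),[0,5); WM=3
i=6 t=0 v=7: DROP (t<3-0); WM=3
i=7 t=5 v=7: → [5,10),[4,9),[3,8),[2,7),[1,6); WM=5; [0,5) fires=6
i=8 t=3 v=1: DROP (t<5-0); WM=5
i=9 t=6 v=7: → [6,11),[5,10),[4,9),[3,8),[2,7); WM=6; [1,6) fires=5
i=10 t=5 v=6: DROP (t<6-0); WM=6
i=11 t=8 v=2: → [8,13),[7,12),[6,11),[5,10),[4,9); WM=8; [2,7) fires=6 [3,8) fires=4
i=12 t=9 v=6: → [9,14),[8,13),[7,12),[6,11),[5,10); WM=9; [4,9) fires=3
i=13 t=10 v=5: → [10,15),[9,14),[8,13),[7,12),[6,11); WM=10; [5,10) fires=4
i=14 t=12 v=1: → [12,17),[11,16),[10,15),[9,14),[8,13); WM=12; [6,11) fires=4 [7,12) fires=3
i=15 t=14 v=3: → [14,19),[13,18),[12,17),[11,16),[10,15); WM=14; [8,13) fires=4 [9,14) fires=3
i=16 t=7 v=9: DROP (t<14-0); WM=14
i=17 t=15 v=8: → [15,20),[14,19),[13,18),[12,17),[11,16); WM=15; [10,15) fires=3
i=18 t=18 v=5: → [18,23),[17,22),[16,21),[15,20),[14,19); WM=18; [11,16) fires=3 [12,17) fires=3 [13,18) fires=2
i=19 t=18 v=7: → [18,23),[17,22),[16,21),[15,20),[14,19); WM=18
i=20 t=21 v=1: → [21,26),[20,25),[19,24),[18,23),[17,22); WM=21; [14,19) fires=4 [15,20) fires=3 [16,21) fires=2
i=21 t=25 v=1: → [25,30),[24,29),[23,28),[22,27),[21,26); WM=25; [17,22) fires=3 [18,23) fires=3 [19,24) fires=1 [20,25) fires=1
i=22 t=17 v=2: DROP (t<25-0); WM=25
i=23 t=25 v=8: → [25,30),[24,29),[23,28),[22,27),[21,26); WM=25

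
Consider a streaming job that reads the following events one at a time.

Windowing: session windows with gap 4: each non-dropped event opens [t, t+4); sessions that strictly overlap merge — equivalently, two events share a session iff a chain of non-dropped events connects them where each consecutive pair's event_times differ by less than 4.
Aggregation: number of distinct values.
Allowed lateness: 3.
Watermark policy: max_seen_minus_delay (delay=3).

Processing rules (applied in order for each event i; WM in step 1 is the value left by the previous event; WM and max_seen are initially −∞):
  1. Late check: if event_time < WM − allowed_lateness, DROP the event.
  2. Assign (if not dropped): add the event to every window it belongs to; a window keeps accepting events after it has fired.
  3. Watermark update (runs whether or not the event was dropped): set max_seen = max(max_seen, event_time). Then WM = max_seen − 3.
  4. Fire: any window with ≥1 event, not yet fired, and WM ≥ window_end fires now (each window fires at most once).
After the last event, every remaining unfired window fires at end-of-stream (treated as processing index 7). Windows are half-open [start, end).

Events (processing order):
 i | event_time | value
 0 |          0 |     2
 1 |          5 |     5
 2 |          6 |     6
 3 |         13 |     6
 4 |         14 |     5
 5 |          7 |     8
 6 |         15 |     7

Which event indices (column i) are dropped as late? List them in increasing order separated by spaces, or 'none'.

i=0 t=0 v=2: → [0,4); WM=-3
i=1 t=5 v=5: → [5,9); WM=2
i=2 t=6 v=6: → [5,10); WM=3
i=3 t=13 v=6: → [13,17); WM=10
i=4 t=14 v=5: → [13,18); WM=11
i=5 t=7 v=8: DROP (t<11-3); WM=11
i=6 t=15 v=7: → [13,19); WM=12

5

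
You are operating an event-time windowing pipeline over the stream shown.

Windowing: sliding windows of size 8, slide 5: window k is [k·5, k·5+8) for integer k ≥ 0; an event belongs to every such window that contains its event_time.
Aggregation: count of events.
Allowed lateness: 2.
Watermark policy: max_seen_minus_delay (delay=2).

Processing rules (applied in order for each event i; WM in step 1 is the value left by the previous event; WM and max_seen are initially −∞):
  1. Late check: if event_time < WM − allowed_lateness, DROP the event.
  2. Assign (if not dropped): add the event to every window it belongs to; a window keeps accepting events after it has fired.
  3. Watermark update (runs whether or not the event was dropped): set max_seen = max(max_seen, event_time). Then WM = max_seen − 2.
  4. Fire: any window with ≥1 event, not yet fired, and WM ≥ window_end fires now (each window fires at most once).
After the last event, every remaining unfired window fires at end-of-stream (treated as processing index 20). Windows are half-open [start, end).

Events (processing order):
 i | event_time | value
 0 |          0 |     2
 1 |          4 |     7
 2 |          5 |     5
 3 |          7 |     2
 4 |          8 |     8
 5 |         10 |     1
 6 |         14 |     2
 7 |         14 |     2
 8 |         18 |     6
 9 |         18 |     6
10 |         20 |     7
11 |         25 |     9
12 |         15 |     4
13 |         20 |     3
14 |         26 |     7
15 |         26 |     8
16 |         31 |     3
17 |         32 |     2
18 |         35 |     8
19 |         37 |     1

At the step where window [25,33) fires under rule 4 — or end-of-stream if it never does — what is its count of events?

i=0 t=0 v=2: → [0,8); WM=-2
i=1 t=4 v=7: → [0,8); WM=2
i=2 t=5 v=5: → [5,13),[0,8); WM=3
i=3 t=7 v=2: → [5,13),[0,8); WM=5
i=4 t=8 v=8: → [5,13); WM=6
i=5 t=10 v=1: → [10,18),[5,13); WM=8; [0,8) fires=4
i=6 t=14 v=2: → [10,18); WM=12
i=7 t=14 v=2: → [10,18); WM=12
i=8 t=18 v=6: → [15,23); WM=16; [5,13) fires=4
i=9 t=18 v=6: → [15,23); WM=16
i=10 t=20 v=7: → [20,28),[15,23); WM=18; [10,18) fires=3
i=11 t=25 v=9: → [25,33),[20,28); WM=23; [15,23) fires=3
i=12 t=15 v=4: DROP (t<23-2); WM=23
i=13 t=20 v=3: DROP (t<23-2); WM=23
i=14 t=26 v=7: → [25,33),[20,28); WM=24
i=15 t=26 v=8: → [25,33),[20,28); WM=24
i=16 t=31 v=3: → [30,38),[25,33); WM=29; [20,28) fires=4
i=17 t=32 v=2: → [30,38),[25,33); WM=30
i=18 t=35 v=8: → [35,43),[30,38); WM=33; [25,33) fires=5
i=19 t=37 v=1: → [35,43),[30,38); WM=35

5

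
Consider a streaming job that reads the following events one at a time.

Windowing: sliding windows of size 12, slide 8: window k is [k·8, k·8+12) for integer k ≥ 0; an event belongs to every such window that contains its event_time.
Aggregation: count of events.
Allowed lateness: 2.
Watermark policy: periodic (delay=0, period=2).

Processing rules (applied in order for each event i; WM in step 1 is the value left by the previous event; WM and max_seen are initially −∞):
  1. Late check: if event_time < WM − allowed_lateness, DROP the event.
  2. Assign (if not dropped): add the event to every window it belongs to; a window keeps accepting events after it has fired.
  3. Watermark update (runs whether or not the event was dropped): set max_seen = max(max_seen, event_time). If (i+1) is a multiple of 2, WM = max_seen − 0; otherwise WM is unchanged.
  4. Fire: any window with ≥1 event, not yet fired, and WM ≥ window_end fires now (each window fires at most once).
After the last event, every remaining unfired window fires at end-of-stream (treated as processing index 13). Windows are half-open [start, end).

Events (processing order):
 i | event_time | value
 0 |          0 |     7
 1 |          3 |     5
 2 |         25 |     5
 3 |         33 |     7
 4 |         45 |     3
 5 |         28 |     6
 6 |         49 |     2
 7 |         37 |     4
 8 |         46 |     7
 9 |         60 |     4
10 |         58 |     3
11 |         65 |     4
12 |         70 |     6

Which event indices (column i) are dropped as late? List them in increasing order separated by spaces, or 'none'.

i=0 t=0 v=7: → [0,12); WM=−∞
i=1 t=3 v=5: → [0,12); WM=3
i=2 t=25 v=5: → [24,36),[16,28); WM=3
i=3 t=33 v=7: → [32,44),[24,36); WM=33; [0,12) fires=2 [16,28) fires=1
i=4 t=45 v=3: → [40,52); WM=33
i=5 t=28 v=6: DROP (t<33-2); WM=45; [24,36) fires=2 [32,44) fires=1
i=6 t=49 v=2: → [48,60),[40,52); WM=45
i=7 t=37 v=4: DROP (t<45-2); WM=49
i=8 t=46 v=7: DROP (t<49-2); WM=49
i=9 t=60 v=4: → [56,68); WM=60; [40,52) fires=2 [48,60) fires=1
i=10 t=58 v=3: → [56,68),[48,60); WM=60
i=11 t=65 v=4: → [64,76),[56,68); WM=65
i=12 t=70 v=6: → [64,76); WM=65

5 7 8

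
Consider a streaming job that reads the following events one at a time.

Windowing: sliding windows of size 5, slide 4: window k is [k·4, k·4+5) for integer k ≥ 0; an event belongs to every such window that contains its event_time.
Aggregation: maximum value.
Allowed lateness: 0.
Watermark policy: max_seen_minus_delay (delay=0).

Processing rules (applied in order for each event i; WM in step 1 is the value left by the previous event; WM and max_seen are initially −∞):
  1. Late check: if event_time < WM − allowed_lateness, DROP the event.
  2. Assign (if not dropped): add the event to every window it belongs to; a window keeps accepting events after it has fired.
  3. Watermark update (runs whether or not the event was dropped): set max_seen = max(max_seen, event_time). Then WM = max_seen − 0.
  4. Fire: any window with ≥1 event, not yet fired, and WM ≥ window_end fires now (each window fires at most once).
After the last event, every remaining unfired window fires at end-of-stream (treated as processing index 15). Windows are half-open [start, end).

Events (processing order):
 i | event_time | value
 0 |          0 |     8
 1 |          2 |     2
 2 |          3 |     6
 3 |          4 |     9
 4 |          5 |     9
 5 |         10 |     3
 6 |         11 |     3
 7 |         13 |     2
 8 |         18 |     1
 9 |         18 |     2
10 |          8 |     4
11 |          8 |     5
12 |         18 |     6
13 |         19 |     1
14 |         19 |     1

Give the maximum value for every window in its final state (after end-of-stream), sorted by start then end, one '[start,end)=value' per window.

i=0 t=0 v=8: → [0,5); WM=0
i=1 t=2 v=2: → [0,5); WM=2
i=2 t=3 v=6: → [0,5); WM=3
i=3 t=4 v=9: → [4,9),[0,5); WM=4
i=4 t=5 v=9: → [4,9); WM=5; [0,5) fires=9
i=5 t=10 v=3: → [8,13); WM=10; [4,9) fires=9
i=6 t=11 v=3: → [8,13); WM=11
i=7 t=13 v=2: → [12,17); WM=13; [8,13) fires=3
i=8 t=18 v=1: → [16,21); WM=18; [12,17) fires=2
i=9 t=18 v=2: → [16,21); WM=18
i=10 t=8 v=4: DROP (t<18-0); WM=18
i=11 t=8 v=5: DROP (t<18-0); WM=18
i=12 t=18 v=6: → [16,21); WM=18
i=13 t=19 v=1: → [16,21); WM=19
i=14 t=19 v=1: → [16,21); WM=19

[0,5)=9 [4,9)=9 [8,13)=3 [12,17)=2 [16,21)=6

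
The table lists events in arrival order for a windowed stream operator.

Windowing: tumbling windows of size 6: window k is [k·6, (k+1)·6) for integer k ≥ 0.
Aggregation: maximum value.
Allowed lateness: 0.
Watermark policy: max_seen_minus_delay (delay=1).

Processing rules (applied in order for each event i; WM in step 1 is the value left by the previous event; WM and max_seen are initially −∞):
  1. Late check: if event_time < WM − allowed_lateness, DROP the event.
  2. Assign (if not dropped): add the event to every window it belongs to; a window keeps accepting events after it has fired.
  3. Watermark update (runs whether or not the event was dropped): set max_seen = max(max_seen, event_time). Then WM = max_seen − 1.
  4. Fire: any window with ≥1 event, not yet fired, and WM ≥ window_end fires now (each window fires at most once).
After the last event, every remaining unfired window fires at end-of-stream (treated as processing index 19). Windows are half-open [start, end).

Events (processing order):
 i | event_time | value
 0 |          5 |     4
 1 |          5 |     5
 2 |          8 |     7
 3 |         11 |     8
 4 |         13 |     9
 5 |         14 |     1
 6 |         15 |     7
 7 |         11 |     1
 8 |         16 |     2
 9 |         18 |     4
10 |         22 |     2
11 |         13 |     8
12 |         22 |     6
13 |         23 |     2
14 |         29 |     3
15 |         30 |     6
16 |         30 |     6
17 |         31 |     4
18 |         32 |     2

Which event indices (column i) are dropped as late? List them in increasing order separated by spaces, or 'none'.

i=0 t=5 v=4: → [0,6); WM=4
i=1 t=5 v=5: → [0,6); WM=4
i=2 t=8 v=7: → [6,12); WM=7; [0,6) fires=5
i=3 t=11 v=8: → [6,12); WM=10
i=4 t=13 v=9: → [12,18); WM=12; [6,12) fires=8
i=5 t=14 v=1: → [12,18); WM=13
i=6 t=15 v=7: → [12,18); WM=14
i=7 t=11 v=1: DROP (t<14-0); WM=14
i=8 t=16 v=2: → [12,18); WM=15
i=9 t=18 v=4: → [18,24); WM=17
i=10 t=22 v=2: → [18,24); WM=21; [12,18) fires=9
i=11 t=13 v=8: DROP (t<21-0); WM=21
i=12 t=22 v=6: → [18,24); WM=21
i=13 t=23 v=2: → [18,24); WM=22
i=14 t=29 v=3: → [24,30); WM=28; [18,24) fires=6
i=15 t=30 v=6: → [30,36); WM=29
i=16 t=30 v=6: → [30,36); WM=29
i=17 t=31 v=4: → [30,36); WM=30; [24,30) fires=3
i=18 t=32 v=2: → [30,36); WM=31

7 11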